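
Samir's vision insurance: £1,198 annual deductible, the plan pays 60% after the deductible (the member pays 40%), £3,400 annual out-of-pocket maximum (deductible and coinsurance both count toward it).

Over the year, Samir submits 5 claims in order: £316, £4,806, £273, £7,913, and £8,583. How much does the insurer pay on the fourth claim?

£7,389.80

Bill 1, £316: entire amount goes to the deductible. Cost to member: £316. OOP to date £316. Insurer: £316 − £316 = £0.
Bill 2, £4,806: £882 to deductible, leaving £3,924; member's 40% is £1,569.60. Cost to member: £2,451.60. OOP to date £2,767.60. Insurer: £4,806 − £2,451.60 = £2,354.40.
Bill 3, £273: deductible already satisfied, so member's share is 40% × £273 = £109.20. Member owes £109.20 (running OOP £2,876.80). Plan pays £273 − £109.20 = £163.80.
Bill 4, £7,913: 40% coinsurance on £7,913 = £3,165.20. OOP would hit £6,042 > £3,400, so the cap limits the member to £3,400 − £2,876.80 = £523.20. Insurer: £7,913 − £523.20 = £7,389.80.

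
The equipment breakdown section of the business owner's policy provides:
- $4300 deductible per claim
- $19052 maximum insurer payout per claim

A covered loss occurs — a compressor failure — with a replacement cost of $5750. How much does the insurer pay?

Less the $4300 deductible: $5750 − $4300 = $1450.
$1450 is within the $19052 limit, so the insurer pays $1450.

$1450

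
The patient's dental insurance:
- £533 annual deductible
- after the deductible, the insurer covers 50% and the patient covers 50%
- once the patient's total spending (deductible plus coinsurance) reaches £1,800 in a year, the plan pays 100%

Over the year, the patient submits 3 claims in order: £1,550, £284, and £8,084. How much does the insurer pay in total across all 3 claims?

£8,118

Claim 1 — £1,550: £533 to deductible, leaving £1,017; patient's 50% is £508.50. Patient pays £1,041.50; OOP now £1,041.50. Insurer: £1,550 − £1,041.50 = £508.50.
Claim 2 — £284: 50% coinsurance on £284 = £142. Patient owes £142 (running OOP £1,183.50). Insurer: £284 − £142 = £142.
Claim 3 — £8,084: deductible already satisfied, so patient's share is 50% × £8,084 = £4,042. OOP would hit £5,225.50 > £1,800, so the cap limits the patient to £1,800 − £1,183.50 = £616.50. Plan pays £8,084 − £616.50 = £7,467.50.
Insurer total: £508.50 + £142 + £7,467.50 = £8,118.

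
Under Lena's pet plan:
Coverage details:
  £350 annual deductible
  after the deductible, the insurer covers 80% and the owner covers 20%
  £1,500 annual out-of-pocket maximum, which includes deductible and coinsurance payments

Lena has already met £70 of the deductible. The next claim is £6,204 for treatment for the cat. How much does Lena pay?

Remaining deductible: £350 − £70 = £280.
After the £280 deductible portion, £6,204 − £280 = £5,924 is subject to coinsurance.
20% of £5,924 = £1,184.80 falls to the owner.
So the owner owes £280 + £1,184.80 = £1,464.80 before any cap.
Adding £1,464.80 to the £70 already spent would give £1,534.80, which exceeds the £1,500 cap; the owner pays just £1,500 − £70 = £1,430.

£1,430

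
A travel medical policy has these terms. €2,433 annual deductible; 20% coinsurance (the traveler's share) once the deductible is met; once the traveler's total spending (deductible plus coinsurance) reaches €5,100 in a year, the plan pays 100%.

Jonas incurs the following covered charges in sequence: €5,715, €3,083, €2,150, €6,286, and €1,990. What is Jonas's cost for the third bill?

Claim 1 (€5,715): deductible takes €2,433, €3,282 remains; coinsurance €3,282 × 20% = €656.40. Traveler pays €3,089.40; OOP now €3,089.40.
Claim 2 (€3,083): deductible met; 20% of €3,083 = €616.60. Cost to traveler: €616.60. OOP to date €3,706.
Claim 3 (€2,150): 20% coinsurance on €2,150 = €430. Traveler pays €430; OOP now €4,136.

€430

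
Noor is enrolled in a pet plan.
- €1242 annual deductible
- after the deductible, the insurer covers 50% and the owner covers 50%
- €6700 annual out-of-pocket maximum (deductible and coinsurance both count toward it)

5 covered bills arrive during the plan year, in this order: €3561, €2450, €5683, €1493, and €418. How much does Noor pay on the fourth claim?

Claim 1 (€3561): deductible takes €1242, €2319 remains; owner's 50% is €1159.50. Owner pays €2401.50; OOP now €2401.50.
Claim 2 (€2450): deductible already satisfied, so owner's share is 50% × €2450 = €1225. Cost to owner: €1225. OOP to date €3626.50.
Claim 3 (€5683): deductible met; 50% of €5683 = €2841.50. Owner pays €2841.50; OOP now €6468.
Claim 4 (€1493): deductible met; 50% of €1493 = €746.50. OOP would hit €7214.50 > €6700, so the cap limits the owner to €6700 − €6468 = €232.

€232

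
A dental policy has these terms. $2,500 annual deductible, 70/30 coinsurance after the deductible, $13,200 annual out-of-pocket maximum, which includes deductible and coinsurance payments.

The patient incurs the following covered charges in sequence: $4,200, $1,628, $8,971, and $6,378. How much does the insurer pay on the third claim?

$6,279.70

Claim 1 ($4,200): deductible takes $2,500, $1,700 remains; coinsurance $1,700 × 30% = $510. Patient pays $3,010; OOP now $3,010. Insurer: $4,200 − $3,010 = $1,190.
Claim 2 ($1,628): deductible already satisfied, so patient's share is 30% × $1,628 = $488.40. Patient owes $488.40 (running OOP $3,498.40). Plan pays $1,628 − $488.40 = $1,139.60.
Claim 3 ($8,971): deductible already satisfied, so patient's share is 30% × $8,971 = $2,691.30. Patient pays $2,691.30; OOP now $6,189.70. Insurer: $8,971 − $2,691.30 = $6,279.70.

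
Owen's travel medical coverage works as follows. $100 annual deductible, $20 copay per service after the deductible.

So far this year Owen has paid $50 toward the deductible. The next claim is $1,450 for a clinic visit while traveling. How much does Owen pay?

$70

$50 of the $100 deductible is already met, leaving $50.
After the $50 deductible portion, $1,450 − $50 = $1,400 is subject to the copay.
Copay on this service: $20.
Traveler responsibility: $50 + $20 = $70.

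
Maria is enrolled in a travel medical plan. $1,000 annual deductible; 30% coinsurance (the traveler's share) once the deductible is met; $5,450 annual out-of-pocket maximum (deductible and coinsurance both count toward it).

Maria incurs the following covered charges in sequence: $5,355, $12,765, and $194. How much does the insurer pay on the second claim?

$9,621.50

#1 ($5,355): $1,000 finishes the deductible; $4,355 goes to coinsurance; 30% of $4,355 = $1,306.50. Traveler pays $2,306.50; OOP now $2,306.50. Plan pays $5,355 − $2,306.50 = $3,048.50.
#2 ($12,765): deductible already satisfied, so traveler's share is 30% × $12,765 = $3,829.50. Adding that to $2,306.50 gives $6,136, past the $5,450 cap; traveler pays only $5,450 − $2,306.50 = $3,143.50. Plan pays $12,765 − $3,143.50 = $9,621.50.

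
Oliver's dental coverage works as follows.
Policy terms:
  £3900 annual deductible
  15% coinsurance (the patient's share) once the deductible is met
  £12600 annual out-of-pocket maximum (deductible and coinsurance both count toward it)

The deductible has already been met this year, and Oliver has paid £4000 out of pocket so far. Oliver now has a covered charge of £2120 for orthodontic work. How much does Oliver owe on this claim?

With the deductible met, the entire £2120 is subject to coinsurance.
15% of £2120 = £318 falls to the patient.
Total out-of-pocket so far would be £4000 + £318 = £4318, below the £12600 cap — no reduction.

£318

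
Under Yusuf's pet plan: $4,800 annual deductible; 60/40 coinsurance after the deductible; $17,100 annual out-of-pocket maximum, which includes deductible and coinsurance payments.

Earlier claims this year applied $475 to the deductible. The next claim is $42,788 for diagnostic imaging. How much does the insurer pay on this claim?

$26,163

Remaining deductible: $4,800 − $475 = $4,325.
That leaves $42,788 − $4,325 = $38,463 for coinsurance.
40% of $38,463 = $15,385.20 falls to the owner.
Owner responsibility before any cap: $4,325 + $15,385.20 = $19,710.20.
Adding $19,710.20 to the $475 already spent would give $20,185.20, which exceeds the $17,100 cap; the owner pays just $17,100 − $475 = $16,625.
The plan picks up $42,788 − $16,625 = $26,163.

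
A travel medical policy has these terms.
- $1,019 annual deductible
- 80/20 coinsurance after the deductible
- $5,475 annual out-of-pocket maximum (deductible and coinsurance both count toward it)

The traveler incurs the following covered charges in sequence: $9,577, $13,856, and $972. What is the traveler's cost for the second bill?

Claim 1 — $9,577: $1,019 finishes the deductible; $8,558 goes to coinsurance; coinsurance $8,558 × 20% = $1,711.60. Traveler pays $2,730.60; OOP now $2,730.60.
Claim 2 — $13,856: deductible met; 20% of $13,856 = $2,771.20. Adding that to $2,730.60 gives $5,501.80, past the $5,475 cap; traveler pays only $5,475 − $2,730.60 = $2,744.40.

$2,744.40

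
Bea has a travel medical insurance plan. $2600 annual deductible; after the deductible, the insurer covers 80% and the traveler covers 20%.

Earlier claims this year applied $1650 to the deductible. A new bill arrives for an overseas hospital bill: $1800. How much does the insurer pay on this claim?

Remaining deductible: $2600 − $1650 = $950.
That leaves $1800 − $950 = $850 for coinsurance.
Coinsurance: $850 × 20% = $170.
So the traveler owes $950 + $170 = $1120.
Insurer pays the balance: $1800 − $1120 = $680.

$680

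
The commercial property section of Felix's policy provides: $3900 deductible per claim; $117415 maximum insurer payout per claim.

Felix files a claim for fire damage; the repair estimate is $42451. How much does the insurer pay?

Less the $3900 deductible: $42451 − $3900 = $38551.
$38551 is within the $117415 limit, so the insurer pays $38551.

$38551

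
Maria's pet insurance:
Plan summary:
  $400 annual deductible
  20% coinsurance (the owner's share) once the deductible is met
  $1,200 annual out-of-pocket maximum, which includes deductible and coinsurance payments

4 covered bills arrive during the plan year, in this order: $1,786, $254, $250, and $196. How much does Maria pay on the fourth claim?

Claim 1 ($1,786): $400 to deductible, leaving $1,386; 20% of $1,386 = $277.20. Owner owes $677.20 (running OOP $677.20).
Claim 2 ($254): 20% coinsurance on $254 = $50.80. Cost to owner: $50.80. OOP to date $728.
Claim 3 ($250): deductible met; 20% of $250 = $50. Cost to owner: $50. OOP to date $778.
Claim 4 ($196): 20% coinsurance on $196 = $39.20. Owner pays $39.20; OOP now $817.20.

$39.20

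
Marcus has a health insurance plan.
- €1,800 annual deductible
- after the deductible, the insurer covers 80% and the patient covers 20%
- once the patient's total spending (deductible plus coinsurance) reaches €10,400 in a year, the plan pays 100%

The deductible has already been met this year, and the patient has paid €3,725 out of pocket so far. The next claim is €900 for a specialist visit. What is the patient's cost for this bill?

€180

The deductible is already satisfied, so the full bill goes to coinsurance.
Coinsurance: €900 × 20% = €180.
Cumulative spending €3,725 + €180 = €3,905 stays under the €10,400 maximum.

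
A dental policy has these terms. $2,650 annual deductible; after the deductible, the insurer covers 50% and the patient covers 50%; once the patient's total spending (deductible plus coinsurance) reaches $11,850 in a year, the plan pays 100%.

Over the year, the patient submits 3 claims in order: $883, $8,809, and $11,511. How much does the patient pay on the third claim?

#1 ($883): entire amount goes to the deductible. Patient pays $883; OOP now $883.
#2 ($8,809): deductible takes $1,767, $7,042 remains; coinsurance $7,042 × 50% = $3,521. Patient owes $5,288 (running OOP $6,171).
#3 ($11,511): 50% coinsurance on $11,511 = $5,755.50. That would push OOP to $11,926.50, over the $11,850 cap, so patient pays $11,850 − $6,171 = $5,679.

$5,679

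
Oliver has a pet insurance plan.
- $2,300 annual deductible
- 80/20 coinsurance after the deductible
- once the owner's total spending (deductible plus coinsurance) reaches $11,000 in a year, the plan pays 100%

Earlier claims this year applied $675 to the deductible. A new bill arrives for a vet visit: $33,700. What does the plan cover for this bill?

$25,660

Deductible still to meet: $2,300 − $675 = $1,625.
After the $1,625 deductible portion, $33,700 − $1,625 = $32,075 is subject to coinsurance.
Coinsurance: $32,075 × 20% = $6,415.
Owner responsibility before any cap: $1,625 + $6,415 = $8,040.
Year-to-date out-of-pocket becomes $675 + $8,040 = $8,715, still under the $11,000 maximum, so no cap applies.
The insurer covers the remainder: $33,700 − $8,040 = $25,660.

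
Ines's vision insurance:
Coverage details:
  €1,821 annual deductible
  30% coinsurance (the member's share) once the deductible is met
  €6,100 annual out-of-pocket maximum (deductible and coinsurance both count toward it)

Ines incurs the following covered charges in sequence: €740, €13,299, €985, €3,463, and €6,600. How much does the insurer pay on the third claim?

Claim 1 — €740: all of it applies to the deductible. Member owes €740 (running OOP €740). Insurer: €740 − €740 = €0.
Claim 2 — €13,299: €1,081 finishes the deductible; €12,218 goes to coinsurance; 30% of €12,218 = €3,665.40. Cost to member: €4,746.40. OOP to date €5,486.40. Insurer: €13,299 − €4,746.40 = €8,552.60.
Claim 3 — €985: deductible already satisfied, so member's share is 30% × €985 = €295.50. Member owes €295.50 (running OOP €5,781.90). Insurer: €985 − €295.50 = €689.50.

€689.50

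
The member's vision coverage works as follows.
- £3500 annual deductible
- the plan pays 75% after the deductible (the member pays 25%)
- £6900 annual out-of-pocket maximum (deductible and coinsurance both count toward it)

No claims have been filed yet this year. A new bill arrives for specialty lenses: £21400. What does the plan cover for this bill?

The full £3500 deductible is still open; £3500 of this bill applies to it.
The remaining £17900 (= £21400 − £3500) moves to coinsurance.
Coinsurance: £17900 × 25% = £4475.
Member responsibility before any cap: £3500 + £4475 = £7975.
Year-to-date out-of-pocket would reach £0 + £7975 = £7975, above the £6900 maximum, so the member pays only £6900 − £0 = £6900.
Insurer pays the balance: £21400 − £6900 = £14500.

£14500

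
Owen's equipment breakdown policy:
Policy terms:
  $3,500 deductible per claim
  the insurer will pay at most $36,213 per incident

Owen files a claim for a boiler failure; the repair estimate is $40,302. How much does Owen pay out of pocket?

Subtract the deductible: $40,302 − $3,500 = $36,802.
The $36,213 per-incident cap binds; insurer pays $36,213.
Business owner's share is the uncovered remainder: $40,302 − $36,213 = $4,089.

$4,089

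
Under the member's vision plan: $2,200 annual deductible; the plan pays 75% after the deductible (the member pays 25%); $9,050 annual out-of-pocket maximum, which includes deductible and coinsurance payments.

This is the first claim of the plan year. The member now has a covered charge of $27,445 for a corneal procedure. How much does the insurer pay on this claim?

Nothing has been paid toward the $2,200 deductible, so the first $2,200 of this charge is applied there.
That leaves $27,445 − $2,200 = $25,245 for coinsurance.
Coinsurance: $25,245 × 25% = $6,311.25.
Member responsibility before any cap: $2,200 + $6,311.25 = $8,511.25.
Year-to-date out-of-pocket becomes $0 + $8,511.25 = $8,511.25, still under the $9,050 maximum, so no cap applies.
Insurer pays the balance: $27,445 − $8,511.25 = $18,933.75.

$18,933.75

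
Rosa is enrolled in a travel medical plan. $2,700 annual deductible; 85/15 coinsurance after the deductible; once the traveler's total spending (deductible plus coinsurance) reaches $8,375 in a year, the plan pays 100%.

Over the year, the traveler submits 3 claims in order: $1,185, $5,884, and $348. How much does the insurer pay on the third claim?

$295.80

Claim 1 — $1,185: entire amount goes to the deductible. Cost to traveler: $1,185. OOP to date $1,185. Insurer: $1,185 − $1,185 = $0.
Claim 2 — $5,884: deductible takes $1,515, $4,369 remains; 15% of $4,369 = $655.35. Cost to traveler: $2,170.35. OOP to date $3,355.35. Plan pays $5,884 − $2,170.35 = $3,713.65.
Claim 3 — $348: deductible already satisfied, so traveler's share is 15% × $348 = $52.20. Traveler owes $52.20 (running OOP $3,407.55). Insurer: $348 − $52.20 = $295.80.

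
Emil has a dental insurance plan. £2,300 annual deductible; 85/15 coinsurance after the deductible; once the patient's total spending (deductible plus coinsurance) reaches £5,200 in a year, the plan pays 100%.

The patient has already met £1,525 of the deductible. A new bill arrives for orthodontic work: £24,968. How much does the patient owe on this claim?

£3,675

Deductible still to meet: £2,300 − £1,525 = £775.
After the £775 deductible portion, £24,968 − £775 = £24,193 is subject to coinsurance.
15% of £24,193 = £3,628.95 falls to the patient.
That puts the patient's cost at £775 + £3,628.95 = £4,403.95 before any cap.
Adding £4,403.95 to the £1,525 already spent would give £5,928.95, which exceeds the £5,200 cap; the patient pays just £5,200 − £1,525 = £3,675.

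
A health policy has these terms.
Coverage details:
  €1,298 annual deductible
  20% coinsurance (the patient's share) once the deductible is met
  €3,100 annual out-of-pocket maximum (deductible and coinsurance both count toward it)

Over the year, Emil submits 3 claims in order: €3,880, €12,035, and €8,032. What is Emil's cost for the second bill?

#1 (€3,880): €1,298 to deductible, leaving €2,582; patient's 20% is €516.40. Cost to patient: €1,814.40. OOP to date €1,814.40.
#2 (€12,035): 20% coinsurance on €12,035 = €2,407. That would push OOP to €4,221.40, over the €3,100 cap, so patient pays €3,100 − €1,814.40 = €1,285.60.

€1,285.60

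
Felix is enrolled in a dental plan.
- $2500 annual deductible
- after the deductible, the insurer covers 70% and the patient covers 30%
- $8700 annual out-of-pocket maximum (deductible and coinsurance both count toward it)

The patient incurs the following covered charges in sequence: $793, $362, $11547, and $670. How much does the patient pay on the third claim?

#1 ($793): fully absorbed by the deductible. Cost to patient: $793. OOP to date $793.
#2 ($362): all of it applies to the deductible. Cost to patient: $362. OOP to date $1155.
#3 ($11547): $1345 finishes the deductible; $10202 goes to coinsurance; patient's 30% is $3060.60. Patient owes $4405.60 (running OOP $5560.60).

$4405.60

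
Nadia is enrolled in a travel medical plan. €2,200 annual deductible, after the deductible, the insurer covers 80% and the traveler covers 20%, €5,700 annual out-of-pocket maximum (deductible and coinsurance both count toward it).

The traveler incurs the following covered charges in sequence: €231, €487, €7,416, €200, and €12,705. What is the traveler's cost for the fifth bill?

Claim 1 (€231): all of it applies to the deductible. Cost to traveler: €231. OOP to date €231.
Claim 2 (€487): all of it applies to the deductible. Cost to traveler: €487. OOP to date €718.
Claim 3 (€7,416): €1,482 finishes the deductible; €5,934 goes to coinsurance; coinsurance €5,934 × 20% = €1,186.80. Traveler owes €2,668.80 (running OOP €3,386.80).
Claim 4 (€200): deductible already satisfied, so traveler's share is 20% × €200 = €40. Cost to traveler: €40. OOP to date €3,426.80.
Claim 5 (€12,705): deductible met; 20% of €12,705 = €2,541. OOP would hit €5,967.80 > €5,700, so the cap limits the traveler to €5,700 − €3,426.80 = €2,273.20.

€2,273.20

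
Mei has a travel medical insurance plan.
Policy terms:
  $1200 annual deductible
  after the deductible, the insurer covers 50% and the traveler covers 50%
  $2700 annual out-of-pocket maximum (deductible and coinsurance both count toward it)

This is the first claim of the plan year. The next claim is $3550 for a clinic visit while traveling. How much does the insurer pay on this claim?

The full $1200 deductible is still open; $1200 of this bill applies to it.
The remaining $2350 (= $3550 − $1200) moves to coinsurance.
Traveler's 50% share of $2350 is $1175.
So the traveler owes $1200 + $1175 = $2375 before any cap.
Total out-of-pocket so far would be $0 + $2375 = $2375, below the $2700 cap — no reduction.
The insurer covers the remainder: $3550 − $2375 = $1175.

$1175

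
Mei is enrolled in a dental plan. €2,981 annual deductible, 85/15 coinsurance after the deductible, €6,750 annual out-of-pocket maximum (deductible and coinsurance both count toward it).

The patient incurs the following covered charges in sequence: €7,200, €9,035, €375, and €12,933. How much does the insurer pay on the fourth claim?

€11,208.35

Claim 1 (€7,200): €2,981 finishes the deductible; €4,219 goes to coinsurance; patient's 15% is €632.85. Cost to patient: €3,613.85. OOP to date €3,613.85. Insurer: €7,200 − €3,613.85 = €3,586.15.
Claim 2 (€9,035): 15% coinsurance on €9,035 = €1,355.25. Patient pays €1,355.25; OOP now €4,969.10. Insurer: €9,035 − €1,355.25 = €7,679.75.
Claim 3 (€375): 15% coinsurance on €375 = €56.25. Patient pays €56.25; OOP now €5,025.35. Insurer: €375 − €56.25 = €318.75.
Claim 4 (€12,933): deductible met; 15% of €12,933 = €1,939.95. Adding that to €5,025.35 gives €6,965.30, past the €6,750 cap; patient pays only €6,750 − €5,025.35 = €1,724.65. Plan pays €12,933 − €1,724.65 = €11,208.35.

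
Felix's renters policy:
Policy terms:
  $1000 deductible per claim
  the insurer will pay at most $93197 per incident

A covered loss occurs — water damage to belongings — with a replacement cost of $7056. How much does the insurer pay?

$6056

Less the $1000 deductible: $7056 − $1000 = $6056.
$6056 ≤ $93197, so the limit doesn't bind; insurer pays $6056.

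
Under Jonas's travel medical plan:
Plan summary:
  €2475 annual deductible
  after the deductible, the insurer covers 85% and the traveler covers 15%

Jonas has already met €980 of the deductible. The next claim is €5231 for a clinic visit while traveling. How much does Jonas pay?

€2055.40

Remaining deductible: €2475 − €980 = €1495.
That leaves €5231 − €1495 = €3736 for coinsurance.
Coinsurance: €3736 × 15% = €560.40.
That puts the traveler's cost at €1495 + €560.40 = €2055.40.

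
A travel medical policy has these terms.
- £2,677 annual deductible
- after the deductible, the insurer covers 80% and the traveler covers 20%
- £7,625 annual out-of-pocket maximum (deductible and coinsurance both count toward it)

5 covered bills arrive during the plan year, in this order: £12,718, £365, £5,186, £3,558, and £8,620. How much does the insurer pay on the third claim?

Bill 1, £12,718: £2,677 to deductible, leaving £10,041; traveler's 20% is £2,008.20. Cost to traveler: £4,685.20. OOP to date £4,685.20. Insurer: £12,718 − £4,685.20 = £8,032.80.
Bill 2, £365: deductible already satisfied, so traveler's share is 20% × £365 = £73. Traveler owes £73 (running OOP £4,758.20). Insurer: £365 − £73 = £292.
Bill 3, £5,186: deductible met; 20% of £5,186 = £1,037.20. Traveler owes £1,037.20 (running OOP £5,795.40). Insurer: £5,186 − £1,037.20 = £4,148.80.

£4,148.80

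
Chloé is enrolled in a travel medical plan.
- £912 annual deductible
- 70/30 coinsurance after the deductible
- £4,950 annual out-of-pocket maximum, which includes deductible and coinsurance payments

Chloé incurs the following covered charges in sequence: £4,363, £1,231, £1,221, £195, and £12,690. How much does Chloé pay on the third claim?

£366.30

#1 (£4,363): £912 finishes the deductible; £3,451 goes to coinsurance; traveler's 30% is £1,035.30. Cost to traveler: £1,947.30. OOP to date £1,947.30.
#2 (£1,231): deductible already satisfied, so traveler's share is 30% × £1,231 = £369.30. Traveler pays £369.30; OOP now £2,316.60.
#3 (£1,221): 30% coinsurance on £1,221 = £366.30. Traveler pays £366.30; OOP now £2,682.90.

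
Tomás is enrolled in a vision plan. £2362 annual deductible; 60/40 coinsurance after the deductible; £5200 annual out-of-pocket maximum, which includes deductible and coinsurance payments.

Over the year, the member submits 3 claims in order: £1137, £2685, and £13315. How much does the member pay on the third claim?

£2254

#1 (£1137): entire amount goes to the deductible. Member pays £1137; OOP now £1137.
#2 (£2685): £1225 finishes the deductible; £1460 goes to coinsurance; member's 40% is £584. Cost to member: £1809. OOP to date £2946.
#3 (£13315): deductible met; 40% of £13315 = £5326. OOP would hit £8272 > £5200, so the cap limits the member to £5200 − £2946 = £2254.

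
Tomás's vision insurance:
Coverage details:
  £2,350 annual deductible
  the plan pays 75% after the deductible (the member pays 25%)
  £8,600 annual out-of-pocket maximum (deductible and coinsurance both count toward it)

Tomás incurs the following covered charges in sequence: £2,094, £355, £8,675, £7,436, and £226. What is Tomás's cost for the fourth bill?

£1,859

#1 (£2,094): entire amount goes to the deductible. Member owes £2,094 (running OOP £2,094).
#2 (£355): deductible takes £256, £99 remains; coinsurance £99 × 25% = £24.75. Member pays £280.75; OOP now £2,374.75.
#3 (£8,675): deductible met; 25% of £8,675 = £2,168.75. Member owes £2,168.75 (running OOP £4,543.50).
#4 (£7,436): deductible already satisfied, so member's share is 25% × £7,436 = £1,859. Cost to member: £1,859. OOP to date £6,402.50.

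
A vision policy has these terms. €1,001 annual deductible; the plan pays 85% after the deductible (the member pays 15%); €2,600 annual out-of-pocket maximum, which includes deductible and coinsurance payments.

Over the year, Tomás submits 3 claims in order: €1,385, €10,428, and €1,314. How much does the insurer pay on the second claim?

€8,886.60

Claim 1 — €1,385: deductible takes €1,001, €384 remains; 15% of €384 = €57.60. Member pays €1,058.60; OOP now €1,058.60. Plan pays €1,385 − €1,058.60 = €326.40.
Claim 2 — €10,428: 15% coinsurance on €10,428 = €1,564.20. Adding that to €1,058.60 gives €2,622.80, past the €2,600 cap; member pays only €2,600 − €1,058.60 = €1,541.40. Plan pays €10,428 − €1,541.40 = €8,886.60.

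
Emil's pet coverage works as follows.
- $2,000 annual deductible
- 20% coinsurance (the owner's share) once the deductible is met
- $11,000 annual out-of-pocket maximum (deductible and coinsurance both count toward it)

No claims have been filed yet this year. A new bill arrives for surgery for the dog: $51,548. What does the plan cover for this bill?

The full $2,000 deductible is still open; $2,000 of this bill applies to it.
That leaves $51,548 − $2,000 = $49,548 for coinsurance.
Owner's 20% share of $49,548 is $9,909.60.
Owner responsibility before any cap: $2,000 + $9,909.60 = $11,909.60.
Adding $11,909.60 to the $0 already spent would give $11,909.60, which exceeds the $11,000 cap; the owner pays just $11,000 − $0 = $11,000.
The plan picks up $51,548 − $11,000 = $40,548.

$40,548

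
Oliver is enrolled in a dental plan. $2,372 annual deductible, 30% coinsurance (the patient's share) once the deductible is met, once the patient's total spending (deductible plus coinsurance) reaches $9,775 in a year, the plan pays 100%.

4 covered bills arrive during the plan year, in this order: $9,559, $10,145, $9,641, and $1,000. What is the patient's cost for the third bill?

$2,203.40

Claim 1 — $9,559: deductible takes $2,372, $7,187 remains; patient's 30% is $2,156.10. Cost to patient: $4,528.10. OOP to date $4,528.10.
Claim 2 — $10,145: deductible met; 30% of $10,145 = $3,043.50. Patient pays $3,043.50; OOP now $7,571.60.
Claim 3 — $9,641: deductible met; 30% of $9,641 = $2,892.30. OOP would hit $10,463.90 > $9,775, so the cap limits the patient to $9,775 − $7,571.60 = $2,203.40.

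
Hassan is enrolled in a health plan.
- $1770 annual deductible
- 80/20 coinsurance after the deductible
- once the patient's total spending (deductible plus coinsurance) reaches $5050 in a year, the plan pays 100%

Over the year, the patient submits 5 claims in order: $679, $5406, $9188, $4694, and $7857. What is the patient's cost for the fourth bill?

Bill 1, $679: all of it applies to the deductible. Patient owes $679 (running OOP $679).
Bill 2, $5406: deductible takes $1091, $4315 remains; patient's 20% is $863. Patient owes $1954 (running OOP $2633).
Bill 3, $9188: deductible met; 20% of $9188 = $1837.60. Patient pays $1837.60; OOP now $4470.60.
Bill 4, $4694: deductible met; 20% of $4694 = $938.80. Adding that to $4470.60 gives $5409.40, past the $5050 cap; patient pays only $5050 − $4470.60 = $579.40.

$579.40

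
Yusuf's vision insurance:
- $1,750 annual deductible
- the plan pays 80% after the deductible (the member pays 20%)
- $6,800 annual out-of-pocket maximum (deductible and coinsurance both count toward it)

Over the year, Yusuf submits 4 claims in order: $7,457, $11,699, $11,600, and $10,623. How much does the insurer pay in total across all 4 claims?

#1 ($7,457): deductible takes $1,750, $5,707 remains; 20% of $5,707 = $1,141.40. Member pays $2,891.40; OOP now $2,891.40. Insurer: $7,457 − $2,891.40 = $4,565.60.
#2 ($11,699): 20% coinsurance on $11,699 = $2,339.80. Member pays $2,339.80; OOP now $5,231.20. Insurer: $11,699 − $2,339.80 = $9,359.20.
#3 ($11,600): deductible already satisfied, so member's share is 20% × $11,600 = $2,320. OOP would hit $7,551.20 > $6,800, so the cap limits the member to $6,800 − $5,231.20 = $1,568.80. Insurer: $11,600 − $1,568.80 = $10,031.20.
#4 ($10,623): deductible met; 20% of $10,623 = $2,124.60. Adding that to $6,800 gives $8,924.60, past the $6,800 cap; member pays only $6,800 − $6,800 = $0. Insurer: $10,623 − $0 = $10,623.
Insurer total = bills − member's total = $41,379 − $6,800 = $34,579.

$34,579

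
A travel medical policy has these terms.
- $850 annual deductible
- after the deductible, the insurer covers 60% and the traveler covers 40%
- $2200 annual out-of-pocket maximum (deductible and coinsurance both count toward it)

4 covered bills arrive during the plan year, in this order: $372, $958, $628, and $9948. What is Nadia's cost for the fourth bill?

$906.80

#1 ($372): entire amount goes to the deductible. Cost to traveler: $372. OOP to date $372.
#2 ($958): $478 to deductible, leaving $480; traveler's 40% is $192. Cost to traveler: $670. OOP to date $1042.
#3 ($628): deductible already satisfied, so traveler's share is 40% × $628 = $251.20. Traveler owes $251.20 (running OOP $1293.20).
#4 ($9948): deductible met; 40% of $9948 = $3979.20. OOP would hit $5272.40 > $2200, so the cap limits the traveler to $2200 − $1293.20 = $906.80.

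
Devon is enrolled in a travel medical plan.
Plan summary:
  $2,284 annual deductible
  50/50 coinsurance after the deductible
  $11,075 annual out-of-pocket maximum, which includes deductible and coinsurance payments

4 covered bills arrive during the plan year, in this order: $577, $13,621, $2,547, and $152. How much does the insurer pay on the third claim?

$1,273.50

#1 ($577): fully absorbed by the deductible. Traveler owes $577 (running OOP $577). Plan pays $577 − $577 = $0.
#2 ($13,621): $1,707 to deductible, leaving $11,914; 50% of $11,914 = $5,957. Cost to traveler: $7,664. OOP to date $8,241. Plan pays $13,621 − $7,664 = $5,957.
#3 ($2,547): deductible met; 50% of $2,547 = $1,273.50. Traveler owes $1,273.50 (running OOP $9,514.50). Plan pays $2,547 − $1,273.50 = $1,273.50.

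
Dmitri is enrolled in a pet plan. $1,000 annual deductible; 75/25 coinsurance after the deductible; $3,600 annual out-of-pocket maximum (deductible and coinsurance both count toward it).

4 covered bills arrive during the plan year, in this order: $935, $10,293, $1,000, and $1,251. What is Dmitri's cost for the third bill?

Claim 1 — $935: fully absorbed by the deductible. Cost to owner: $935. OOP to date $935.
Claim 2 — $10,293: $65 finishes the deductible; $10,228 goes to coinsurance; owner's 25% is $2,557. Owner owes $2,622 (running OOP $3,557).
Claim 3 — $1,000: deductible already satisfied, so owner's share is 25% × $1,000 = $250. That would push OOP to $3,807, over the $3,600 cap, so owner pays $3,600 − $3,557 = $43.

$43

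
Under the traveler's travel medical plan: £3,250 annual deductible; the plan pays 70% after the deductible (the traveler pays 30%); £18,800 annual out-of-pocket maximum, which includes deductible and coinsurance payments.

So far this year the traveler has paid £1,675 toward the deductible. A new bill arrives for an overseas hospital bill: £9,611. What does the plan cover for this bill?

£1,675 of the £3,250 deductible is already met, leaving £1,575.
After the £1,575 deductible portion, £9,611 − £1,575 = £8,036 is subject to coinsurance.
30% of £8,036 = £2,410.80 falls to the traveler.
So the traveler owes £1,575 + £2,410.80 = £3,985.80 before any cap.
Total out-of-pocket so far would be £1,675 + £3,985.80 = £5,660.80, below the £18,800 cap — no reduction.
The plan picks up £9,611 − £3,985.80 = £5,625.20.

£5,625.20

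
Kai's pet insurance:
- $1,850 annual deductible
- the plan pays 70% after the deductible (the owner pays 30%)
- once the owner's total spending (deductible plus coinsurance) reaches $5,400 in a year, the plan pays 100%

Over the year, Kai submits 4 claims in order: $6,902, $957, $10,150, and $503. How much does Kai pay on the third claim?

Claim 1 — $6,902: $1,850 to deductible, leaving $5,052; coinsurance $5,052 × 30% = $1,515.60. Owner owes $3,365.60 (running OOP $3,365.60).
Claim 2 — $957: deductible met; 30% of $957 = $287.10. Cost to owner: $287.10. OOP to date $3,652.70.
Claim 3 — $10,150: deductible already satisfied, so owner's share is 30% × $10,150 = $3,045. That would push OOP to $6,697.70, over the $5,400 cap, so owner pays $5,400 − $3,652.70 = $1,747.30.

$1,747.30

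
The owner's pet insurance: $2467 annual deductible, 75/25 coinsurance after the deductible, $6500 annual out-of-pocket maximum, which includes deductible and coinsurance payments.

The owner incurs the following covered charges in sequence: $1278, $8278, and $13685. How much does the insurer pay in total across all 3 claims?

#1 ($1278): entire amount goes to the deductible. Owner pays $1278; OOP now $1278. Plan pays $1278 − $1278 = $0.
#2 ($8278): $1189 finishes the deductible; $7089 goes to coinsurance; owner's 25% is $1772.25. Cost to owner: $2961.25. OOP to date $4239.25. Insurer: $8278 − $2961.25 = $5316.75.
#3 ($13685): 25% coinsurance on $13685 = $3421.25. That would push OOP to $7660.50, over the $6500 cap, so owner pays $6500 − $4239.25 = $2260.75. Insurer: $13685 − $2260.75 = $11424.25.
Insurer total: $0 + $5316.75 + $11424.25 = $16741.

$16741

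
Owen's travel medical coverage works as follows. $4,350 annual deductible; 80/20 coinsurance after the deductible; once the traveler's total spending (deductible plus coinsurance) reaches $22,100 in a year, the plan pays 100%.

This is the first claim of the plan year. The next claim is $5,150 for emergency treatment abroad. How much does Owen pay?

$4,510

Deductible not yet touched, so the first $4,350 of the bill goes to the deductible.
After the $4,350 deductible portion, $5,150 − $4,350 = $800 is subject to coinsurance.
Coinsurance: $800 × 20% = $160.
That puts the traveler's cost at $4,350 + $160 = $4,510 before any cap.
Total out-of-pocket so far would be $0 + $4,510 = $4,510, below the $22,100 cap — no reduction.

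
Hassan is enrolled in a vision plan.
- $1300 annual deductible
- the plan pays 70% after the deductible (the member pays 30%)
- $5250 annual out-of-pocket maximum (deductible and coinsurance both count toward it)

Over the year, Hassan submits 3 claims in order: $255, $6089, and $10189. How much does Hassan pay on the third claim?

Claim 1 — $255: entire amount goes to the deductible. Member pays $255; OOP now $255.
Claim 2 — $6089: $1045 to deductible, leaving $5044; member's 30% is $1513.20. Cost to member: $2558.20. OOP to date $2813.20.
Claim 3 — $10189: deductible already satisfied, so member's share is 30% × $10189 = $3056.70. That would push OOP to $5869.90, over the $5250 cap, so member pays $5250 − $2813.20 = $2436.80.

$2436.80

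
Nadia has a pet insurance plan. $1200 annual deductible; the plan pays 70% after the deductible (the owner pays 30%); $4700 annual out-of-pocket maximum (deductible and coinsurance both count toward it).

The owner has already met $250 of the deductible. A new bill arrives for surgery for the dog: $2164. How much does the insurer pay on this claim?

$849.80

$250 of the $1200 deductible is already met, leaving $950.
After the $950 deductible portion, $2164 − $950 = $1214 is subject to coinsurance.
Owner's 30% share of $1214 is $364.20.
So the owner owes $950 + $364.20 = $1314.20 before any cap.
Cumulative spending $250 + $1314.20 = $1564.20 stays under the $4700 maximum.
Insurer pays the balance: $2164 − $1314.20 = $849.80.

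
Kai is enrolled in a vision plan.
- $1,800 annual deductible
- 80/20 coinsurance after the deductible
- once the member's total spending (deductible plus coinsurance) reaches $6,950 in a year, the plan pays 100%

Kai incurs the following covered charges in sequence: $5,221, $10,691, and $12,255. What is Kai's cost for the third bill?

#1 ($5,221): $1,800 to deductible, leaving $3,421; member's 20% is $684.20. Member pays $2,484.20; OOP now $2,484.20.
#2 ($10,691): 20% coinsurance on $10,691 = $2,138.20. Member pays $2,138.20; OOP now $4,622.40.
#3 ($12,255): deductible already satisfied, so member's share is 20% × $12,255 = $2,451. Adding that to $4,622.40 gives $7,073.40, past the $6,950 cap; member pays only $6,950 − $4,622.40 = $2,327.60.

$2,327.60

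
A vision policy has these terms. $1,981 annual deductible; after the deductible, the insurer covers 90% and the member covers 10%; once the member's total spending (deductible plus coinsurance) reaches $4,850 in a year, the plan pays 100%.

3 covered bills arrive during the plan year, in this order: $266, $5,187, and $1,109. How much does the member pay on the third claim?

$110.90

#1 ($266): entire amount goes to the deductible. Cost to member: $266. OOP to date $266.
#2 ($5,187): deductible takes $1,715, $3,472 remains; coinsurance $3,472 × 10% = $347.20. Cost to member: $2,062.20. OOP to date $2,328.20.
#3 ($1,109): deductible met; 10% of $1,109 = $110.90. Member pays $110.90; OOP now $2,439.10.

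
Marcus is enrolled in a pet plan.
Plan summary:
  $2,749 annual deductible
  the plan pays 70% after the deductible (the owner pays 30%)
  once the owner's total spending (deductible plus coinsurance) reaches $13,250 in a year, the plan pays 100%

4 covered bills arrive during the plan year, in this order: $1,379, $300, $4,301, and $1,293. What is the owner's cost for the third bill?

Bill 1, $1,379: all of it applies to the deductible. Owner pays $1,379; OOP now $1,379.
Bill 2, $300: entire amount goes to the deductible. Owner owes $300 (running OOP $1,679).
Bill 3, $4,301: $1,070 finishes the deductible; $3,231 goes to coinsurance; 30% of $3,231 = $969.30. Owner owes $2,039.30 (running OOP $3,718.30).

$2,039.30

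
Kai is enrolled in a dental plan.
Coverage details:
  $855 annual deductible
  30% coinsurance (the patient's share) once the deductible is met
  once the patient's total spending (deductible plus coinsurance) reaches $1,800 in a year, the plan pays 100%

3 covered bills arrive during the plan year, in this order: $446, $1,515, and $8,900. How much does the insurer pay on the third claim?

Claim 1 — $446: entire amount goes to the deductible. Patient pays $446; OOP now $446. Plan pays $446 − $446 = $0.
Claim 2 — $1,515: $409 to deductible, leaving $1,106; patient's 30% is $331.80. Patient owes $740.80 (running OOP $1,186.80). Plan pays $1,515 − $740.80 = $774.20.
Claim 3 — $8,900: 30% coinsurance on $8,900 = $2,670. OOP would hit $3,856.80 > $1,800, so the cap limits the patient to $1,800 − $1,186.80 = $613.20. Insurer: $8,900 − $613.20 = $8,286.80.

$8,286.80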